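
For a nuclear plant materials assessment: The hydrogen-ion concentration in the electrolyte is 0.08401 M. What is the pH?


pH = −log10[H+]
pH = −log10(0.08401) = 1.08

1.08


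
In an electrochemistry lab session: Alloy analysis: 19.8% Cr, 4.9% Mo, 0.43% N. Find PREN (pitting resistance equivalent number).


Apply the PREN formula: PREN = Cr + 3.3*Mo + 16*N
PREN = 19.8 + 3.3*4.9 + 16*0.43
PREN = 19.8 + 16.17 + 6.88 = 42.85

42.85


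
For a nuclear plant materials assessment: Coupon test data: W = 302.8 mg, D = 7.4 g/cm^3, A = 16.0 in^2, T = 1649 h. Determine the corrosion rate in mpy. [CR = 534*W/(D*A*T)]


Apply the mpy weight-loss relation: CR = 534 * W / (D * A * T)
Numerator: 534 * 302.8 = 161695.2
Denominator: 7.4 * 16.0 * 1649 = 195241.6
CR = 161695.2 / 195241.6 = 0.8282 mpy

0.8282 mpy


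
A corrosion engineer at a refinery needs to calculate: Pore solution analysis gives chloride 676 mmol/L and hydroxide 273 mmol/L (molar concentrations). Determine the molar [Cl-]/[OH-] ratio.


Threshold parameter = [Cl-] / [OH-] (molar basis; both in mmol/L, so units cancel)
Ratio = 676 / 273 = 2.48

2.48


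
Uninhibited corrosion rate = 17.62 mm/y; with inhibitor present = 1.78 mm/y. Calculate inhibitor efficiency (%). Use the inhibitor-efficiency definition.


Apply the inhibitor-efficiency definition: IE = (CR_blank − CR_inh)/CR_blank × 100
IE = (17.62 − 1.78) / 17.62 × 100
IE = 15.84 / 17.62 × 100 = 89.9 %

89.9 %


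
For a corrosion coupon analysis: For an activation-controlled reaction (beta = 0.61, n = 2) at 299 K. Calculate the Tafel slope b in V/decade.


Apply the Tafel slope relation: b = 2.303*R*T/(beta*n*F)
Numerator: 2.303 * 8.314 * 299 = 5725.0
Denominator: 0.61 * 2 * 96485 = 117711.7
b = 5725.0 / 117711.7 = 0.0486 V/decade

0.0486 V/decade


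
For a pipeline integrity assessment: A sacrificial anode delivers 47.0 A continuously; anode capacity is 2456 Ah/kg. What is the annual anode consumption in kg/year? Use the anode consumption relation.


Annual consumption = current * hours per year / capacity
Rate = 47.0 * 8760 / 2456 = 167.6 kg/year

167.6 kg/year


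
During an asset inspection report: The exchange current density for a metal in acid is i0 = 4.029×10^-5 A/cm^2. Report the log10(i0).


i0 = 4.029×10^-5 A/cm^2
log10(i0) = -4.395

-4.395


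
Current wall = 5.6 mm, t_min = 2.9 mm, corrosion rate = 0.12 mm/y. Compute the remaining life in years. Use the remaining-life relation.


Apply the remaining-life relation: RL = (t_current − t_min) / CR
RL = (5.6 − 2.9) / 0.12 = 2.7 / 0.12 = 22.5 years

22.5 years


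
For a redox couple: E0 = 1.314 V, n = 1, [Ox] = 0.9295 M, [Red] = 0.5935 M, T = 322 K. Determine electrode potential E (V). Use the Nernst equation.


Apply the Nernst equation: E = E0 + (RT/nF)*ln([Ox]/[Red])
Step 1: RT/nF = 8.314*322/(1*96485) = 0.02774636 V
Step 2: [Ox]/[Red] = 0.9295/0.5935 = 1.566133
Step 3: ln(1.566133) = 0.44861
Step 4: correction = 0.02774636 * 0.44861 = 0.0124 V
E = 1.314 + 0.0124 = 1.3264 V

1.3264 V


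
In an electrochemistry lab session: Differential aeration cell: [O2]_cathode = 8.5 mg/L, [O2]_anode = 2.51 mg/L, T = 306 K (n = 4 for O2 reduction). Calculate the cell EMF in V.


Apply the Nernst concentration-cell relation: E = (RT/nF)*ln(C_cathode/C_anode)
RT/nF = 8.314*306/(4*96485) = 0.00659192 V
ln(8.5/2.51) = 1.21978
E = 0.00659192 * 1.21978 = 0.00804 V

0.00804 V


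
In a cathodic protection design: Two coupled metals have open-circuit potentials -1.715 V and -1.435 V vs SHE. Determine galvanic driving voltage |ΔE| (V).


Driving voltage is the absolute potential difference.
|ΔE| = |-1.715 − (-1.435)| = 0.28 V

0.28 V


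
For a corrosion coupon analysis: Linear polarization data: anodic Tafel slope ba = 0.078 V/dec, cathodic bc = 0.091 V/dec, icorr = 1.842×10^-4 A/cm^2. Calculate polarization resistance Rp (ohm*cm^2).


Apply the Stern-Geary equation: Rp = ba*bc / (2.303*icorr*(ba+bc))
ba*bc = 0.078*0.091 = 0.007098
ba+bc = 0.169; 2.303*icorr*(ba+bc) = 2.303*1.842×10^-4*0.169 = 7.1691929×10^-5
Rp = 0.007098 / 7.1691929×10^-5 = 99.0 ohm*cm^2

99.0 ohm*cm^2


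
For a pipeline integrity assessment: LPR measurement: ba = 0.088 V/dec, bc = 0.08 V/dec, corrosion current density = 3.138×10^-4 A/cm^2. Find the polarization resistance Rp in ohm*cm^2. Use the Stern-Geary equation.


Apply the Stern-Geary equation: Rp = ba*bc / (2.303*icorr*(ba+bc))
ba*bc = 0.088*0.08 = 0.00704
ba+bc = 0.168; 2.303*icorr*(ba+bc) = 2.303*3.138×10^-4*0.168 = 1.2141048×10^-4
Rp = 0.00704 / 1.2141048×10^-4 = 57.99 ohm*cm^2

57.99 ohm*cm^2


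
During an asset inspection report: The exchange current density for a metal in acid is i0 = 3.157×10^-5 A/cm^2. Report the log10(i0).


i0 = 3.157×10^-5 A/cm^2
log10(i0) = -4.501

-4.501


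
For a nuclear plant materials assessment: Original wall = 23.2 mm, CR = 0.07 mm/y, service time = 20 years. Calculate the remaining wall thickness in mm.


Remaining wall = original − CR × time
t = 23.2 − 0.07*20 = 23.2 − 1.4 = 21.8 mm

21.8 mm


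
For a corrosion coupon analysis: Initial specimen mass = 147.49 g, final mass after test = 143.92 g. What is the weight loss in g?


Weight loss = initial − final
WL = 147.49 − 143.92 = 3.57 g

3.57 g


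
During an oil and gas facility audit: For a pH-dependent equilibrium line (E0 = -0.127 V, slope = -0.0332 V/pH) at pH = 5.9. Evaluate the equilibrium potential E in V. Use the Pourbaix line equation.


Apply the Pourbaix line equation: E = E0 + slope*pH
E = -0.127 + (-0.0332)*5.9 = -0.127 + (-0.19588) = -0.32288 V
Rounded to 4 decimal places: E = -0.3229 V

-0.3229 V


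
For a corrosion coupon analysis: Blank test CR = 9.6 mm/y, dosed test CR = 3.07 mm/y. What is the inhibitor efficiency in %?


Apply the inhibitor-efficiency definition: IE = (CR_blank − CR_inh)/CR_blank × 100
IE = (9.6 − 3.07) / 9.6 × 100
IE = 6.53 / 9.6 × 100 = 68.0 %

68.0 %


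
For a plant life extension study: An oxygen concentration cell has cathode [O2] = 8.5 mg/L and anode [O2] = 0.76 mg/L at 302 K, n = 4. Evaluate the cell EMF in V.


Apply the Nernst concentration-cell relation: E = (RT/nF)*ln(C_cathode/C_anode)
RT/nF = 8.314*302/(4*96485) = 0.00650575 V
ln(8.5/0.76) = 2.4145
E = 0.00650575 * 2.4145 = 0.01571 V

0.01571 V


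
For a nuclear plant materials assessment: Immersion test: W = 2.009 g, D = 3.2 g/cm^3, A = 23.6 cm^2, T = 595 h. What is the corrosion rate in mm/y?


Apply the mm/y weight-loss relation: CR = 87600 * W / (D * A * T)
Numerator: 87600 * 2.009 = 175988.4
Denominator: 3.2 * 23.6 * 595 = 44934.4
CR = 175988.4 / 44934.4 = 3.91656 mm/y

3.91656 mm/y


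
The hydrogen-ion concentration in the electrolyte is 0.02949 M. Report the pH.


pH = −log10[H+]
pH = −log10(0.02949) = 1.53

1.53


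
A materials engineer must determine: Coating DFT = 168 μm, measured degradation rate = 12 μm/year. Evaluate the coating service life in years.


Service life = thickness / degradation rate
Life = 168 / 12 = 14.0 years

14.0 years


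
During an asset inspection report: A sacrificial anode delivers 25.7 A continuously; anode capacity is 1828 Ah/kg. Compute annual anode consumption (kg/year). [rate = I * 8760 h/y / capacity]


Annual consumption = current * hours per year / capacity
Rate = 25.7 * 8760 / 1828 = 123.2 kg/year

123.2 kg/year


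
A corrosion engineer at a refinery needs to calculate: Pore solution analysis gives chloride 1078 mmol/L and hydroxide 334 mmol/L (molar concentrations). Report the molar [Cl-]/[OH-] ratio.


Threshold parameter = [Cl-] / [OH-] (molar basis; both in mmol/L, so units cancel)
Ratio = 1078 / 334 = 3.23

3.23


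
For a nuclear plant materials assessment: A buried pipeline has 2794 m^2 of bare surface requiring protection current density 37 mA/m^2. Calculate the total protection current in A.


I = area * current density, then convert mA → A (÷1000)
I = 2794 * 37 / 1000 = 103.38 A

103.38 A


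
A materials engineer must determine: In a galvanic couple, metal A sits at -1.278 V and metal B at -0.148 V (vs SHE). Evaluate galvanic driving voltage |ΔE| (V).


Driving voltage is the absolute potential difference.
|ΔE| = |-1.278 − (-0.148)| = 1.13 V

1.13 V


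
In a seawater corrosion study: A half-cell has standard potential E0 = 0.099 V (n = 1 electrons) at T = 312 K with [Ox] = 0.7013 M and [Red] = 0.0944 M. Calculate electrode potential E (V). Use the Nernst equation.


Apply the Nernst equation: E = E0 + (RT/nF)*ln([Ox]/[Red])
Step 1: RT/nF = 8.314*312/(1*96485) = 0.02688468 V
Step 2: [Ox]/[Red] = 0.7013/0.0944 = 7.429025
Step 3: ln(7.429025) = 2.005395
Step 4: correction = 0.02688468 * 2.005395 = 0.054 V
E = 0.099 + 0.054 = 0.153 V

0.153 V


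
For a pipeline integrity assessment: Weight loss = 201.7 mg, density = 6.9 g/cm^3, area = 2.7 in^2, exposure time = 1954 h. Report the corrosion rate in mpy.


Apply the mpy weight-loss relation: CR = 534 * W / (D * A * T)
Numerator: 534 * 201.7 = 107707.8
Denominator: 6.9 * 2.7 * 1954 = 36403.02
CR = 107707.8 / 36403.02 = 2.9588 mpy

2.9588 mpy


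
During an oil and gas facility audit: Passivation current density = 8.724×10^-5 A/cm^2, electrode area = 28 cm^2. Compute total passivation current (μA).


I = i_pass * A, then convert A → μA (×10^6)
I = 8.724×10^-5 * 28 * 10^6 = 2442.72 μA

2442.72 μA


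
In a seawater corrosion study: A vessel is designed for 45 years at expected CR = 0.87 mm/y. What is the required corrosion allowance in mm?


Corrosion allowance = CR × design life
CA = 0.87 * 45 = 39.15 mm

39.15 mm


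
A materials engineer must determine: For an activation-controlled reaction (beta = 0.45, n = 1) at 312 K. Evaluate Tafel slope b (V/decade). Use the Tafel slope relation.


Apply the Tafel slope relation: b = 2.303*R*T/(beta*n*F)
Numerator: 2.303 * 8.314 * 312 = 5973.91
Denominator: 0.45 * 1 * 96485 = 43418.25
b = 5973.91 / 43418.25 = 0.1376 V/decade

0.1376 V/decade


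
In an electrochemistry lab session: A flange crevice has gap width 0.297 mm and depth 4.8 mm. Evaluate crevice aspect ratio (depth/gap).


Aspect ratio = depth / gap
Ratio = 4.8 / 0.297 = 16.2

16.2


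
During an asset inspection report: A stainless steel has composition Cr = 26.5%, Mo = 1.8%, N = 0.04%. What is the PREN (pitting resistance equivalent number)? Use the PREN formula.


Apply the PREN formula: PREN = Cr + 3.3*Mo + 16*N
PREN = 26.5 + 3.3*1.8 + 16*0.04
PREN = 26.5 + 5.94 + 0.64 = 33.08

33.08


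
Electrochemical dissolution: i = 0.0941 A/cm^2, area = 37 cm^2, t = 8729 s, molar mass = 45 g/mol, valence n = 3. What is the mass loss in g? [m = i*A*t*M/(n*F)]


Apply Faraday's law: m = i*A*t*M / (n*F)
Total charge passed Q = i*A*t = 0.0941*37*8729 = 30391.7593 C
m = Q*M/(n*F) = 30391.7593*45/(3*96485) = 4.72484 g

4.72484 g


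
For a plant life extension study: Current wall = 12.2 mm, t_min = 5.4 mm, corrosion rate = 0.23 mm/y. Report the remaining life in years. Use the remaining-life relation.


Apply the remaining-life relation: RL = (t_current − t_min) / CR
RL = (12.2 − 5.4) / 0.23 = 6.8 / 0.23 = 29.6 years

29.6 years


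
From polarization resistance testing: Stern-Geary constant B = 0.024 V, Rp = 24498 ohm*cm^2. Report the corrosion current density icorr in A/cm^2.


Apply the Stern-Geary relation: icorr = B / Rp
icorr = 0.024 / 24498 = 9.797×10^-7 A/cm^2

9.797×10^-7 A/cm^2


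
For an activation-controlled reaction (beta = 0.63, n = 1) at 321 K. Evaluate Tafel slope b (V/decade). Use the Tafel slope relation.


Apply the Tafel slope relation: b = 2.303*R*T/(beta*n*F)
Numerator: 2.303 * 8.314 * 321 = 6146.23
Denominator: 0.63 * 1 * 96485 = 60785.55
b = 6146.23 / 60785.55 = 0.1011 V/decade

0.1011 V/decade


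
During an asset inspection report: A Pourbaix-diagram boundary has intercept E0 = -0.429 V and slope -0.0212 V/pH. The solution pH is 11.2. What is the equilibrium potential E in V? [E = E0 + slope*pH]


Apply the Pourbaix line equation: E = E0 + slope*pH
E = -0.429 + (-0.0212)*11.2 = -0.429 + (-0.23744) = -0.66644 V
Rounded to 3 decimal places: E = -0.666 V

-0.666 V


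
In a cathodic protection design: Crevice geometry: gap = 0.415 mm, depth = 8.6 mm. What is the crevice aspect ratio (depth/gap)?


Aspect ratio = depth / gap
Ratio = 8.6 / 0.415 = 20.7

20.7


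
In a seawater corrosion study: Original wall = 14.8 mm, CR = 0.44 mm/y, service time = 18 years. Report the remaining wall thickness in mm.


Remaining wall = original − CR × time
t = 14.8 − 0.44*18 = 14.8 − 7.92 = 6.88 mm

6.88 mm


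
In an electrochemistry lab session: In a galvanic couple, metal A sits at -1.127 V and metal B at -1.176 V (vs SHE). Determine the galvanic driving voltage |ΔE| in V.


Driving voltage is the absolute potential difference.
|ΔE| = |-1.127 − (-1.176)| = 0.049 V

0.049 V


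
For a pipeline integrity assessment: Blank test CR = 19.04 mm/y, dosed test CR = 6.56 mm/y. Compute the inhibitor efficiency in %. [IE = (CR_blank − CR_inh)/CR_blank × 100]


Apply the inhibitor-efficiency definition: IE = (CR_blank − CR_inh)/CR_blank × 100
IE = (19.04 − 6.56) / 19.04 × 100
IE = 12.48 / 19.04 × 100 = 65.5 %

65.5 %


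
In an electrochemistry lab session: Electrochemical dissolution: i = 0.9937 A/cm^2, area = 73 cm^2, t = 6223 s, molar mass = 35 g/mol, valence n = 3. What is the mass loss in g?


Apply Faraday's law: m = i*A*t*M / (n*F)
Total charge passed Q = i*A*t = 0.9937*73*6223 = 451417.0423 C
m = Q*M/(n*F) = 451417.0423*35/(3*96485) = 54.584 g

54.584 g


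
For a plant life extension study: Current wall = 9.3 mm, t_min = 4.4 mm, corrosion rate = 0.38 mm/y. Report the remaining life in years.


Apply the remaining-life relation: RL = (t_current − t_min) / CR
RL = (9.3 − 4.4) / 0.38 = 4.9 / 0.38 = 12.9 years

12.9 years


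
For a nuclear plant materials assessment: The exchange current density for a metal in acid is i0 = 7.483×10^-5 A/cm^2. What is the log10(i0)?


i0 = 7.483×10^-5 A/cm^2
log10(i0) = -4.126

-4.126


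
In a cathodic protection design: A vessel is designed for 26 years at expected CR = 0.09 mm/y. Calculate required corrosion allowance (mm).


Corrosion allowance = CR × design life
CA = 0.09 * 26 = 2.34 mm

2.34 mm


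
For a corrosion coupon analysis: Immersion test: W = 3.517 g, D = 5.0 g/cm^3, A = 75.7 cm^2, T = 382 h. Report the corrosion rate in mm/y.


Apply the mm/y weight-loss relation: CR = 87600 * W / (D * A * T)
Numerator: 87600 * 3.517 = 308089.2
Denominator: 5.0 * 75.7 * 382 = 144587.0
CR = 308089.2 / 144587.0 = 2.1308 mm/y

2.1308 mm/y


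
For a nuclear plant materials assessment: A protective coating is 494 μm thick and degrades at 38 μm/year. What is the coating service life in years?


Service life = thickness / degradation rate
Life = 494 / 38 = 13.0 years

13.0 years


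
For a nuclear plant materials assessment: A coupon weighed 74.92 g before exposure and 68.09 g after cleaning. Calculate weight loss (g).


Weight loss = initial − final
WL = 74.92 − 68.09 = 6.83 g

6.83 g


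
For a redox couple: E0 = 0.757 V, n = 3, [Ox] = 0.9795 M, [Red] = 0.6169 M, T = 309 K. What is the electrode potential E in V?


Apply the Nernst equation: E = E0 + (RT/nF)*ln([Ox]/[Red])
Step 1: RT/nF = 8.314*309/(3*96485) = 0.00887539 V
Step 2: [Ox]/[Red] = 0.9795/0.6169 = 1.587778
Step 3: ln(1.587778) = 0.462336
Step 4: correction = 0.00887539 * 0.462336 = 0.004 V
E = 0.757 + 0.004 = 0.761 V

0.761 V


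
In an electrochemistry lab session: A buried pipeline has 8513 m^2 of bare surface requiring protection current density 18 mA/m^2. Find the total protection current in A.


I = area * current density, then convert mA → A (÷1000)
I = 8513 * 18 / 1000 = 153.23 A

153.23 A


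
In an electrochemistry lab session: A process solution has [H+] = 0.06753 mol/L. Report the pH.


pH = −log10[H+]
pH = −log10(0.06753) = 1.17

1.17


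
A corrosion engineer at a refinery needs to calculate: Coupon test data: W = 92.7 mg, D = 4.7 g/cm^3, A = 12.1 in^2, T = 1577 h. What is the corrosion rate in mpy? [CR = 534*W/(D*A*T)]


Apply the mpy weight-loss relation: CR = 534 * W / (D * A * T)
Numerator: 534 * 92.7 = 49501.8
Denominator: 4.7 * 12.1 * 1577 = 89683.99
CR = 49501.8 / 89683.99 = 0.552 mpy

0.552 mpy


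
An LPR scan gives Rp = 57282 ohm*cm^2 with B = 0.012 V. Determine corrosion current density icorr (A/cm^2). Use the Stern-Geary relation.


Apply the Stern-Geary relation: icorr = B / Rp
icorr = 0.012 / 57282 = 2.095×10^-7 A/cm^2

2.095×10^-7 A/cm^2


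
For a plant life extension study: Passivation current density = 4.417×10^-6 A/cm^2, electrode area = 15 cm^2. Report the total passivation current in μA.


I = i_pass * A, then convert A → μA (×10^6)
I = 4.417×10^-6 * 15 * 10^6 = 66.26 μA

66.26 μA


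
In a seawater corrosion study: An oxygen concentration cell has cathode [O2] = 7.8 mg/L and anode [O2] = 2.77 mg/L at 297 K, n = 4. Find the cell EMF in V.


Apply the Nernst concentration-cell relation: E = (RT/nF)*ln(C_cathode/C_anode)
RT/nF = 8.314*297/(4*96485) = 0.00639804 V
ln(7.8/2.77) = 1.03528
E = 0.00639804 * 1.03528 = 0.00662 V

0.00662 V


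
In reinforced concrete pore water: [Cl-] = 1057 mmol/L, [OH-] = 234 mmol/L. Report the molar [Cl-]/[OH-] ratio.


Threshold parameter = [Cl-] / [OH-] (molar basis; both in mmol/L, so units cancel)
Ratio = 1057 / 234 = 4.52

4.52


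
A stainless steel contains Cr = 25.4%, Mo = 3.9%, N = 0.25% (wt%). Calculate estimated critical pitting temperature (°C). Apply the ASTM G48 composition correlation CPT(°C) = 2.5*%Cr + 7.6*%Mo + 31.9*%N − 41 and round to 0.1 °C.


Apply the ASTM G48 empirical CPT estimate: CPT(°C) = 2.5*%Cr + 7.6*%Mo + 31.9*%N − 41
2.5*25.4 = 63.5; 7.6*3.9 = 29.64; 31.9*0.25 = 7.975
CPT = 63.5 + 29.64 + 7.975 − 41 = 60.115 °C
Rounded to 0.1 °C: CPT ≈ 60.1 °C

60.1 °C


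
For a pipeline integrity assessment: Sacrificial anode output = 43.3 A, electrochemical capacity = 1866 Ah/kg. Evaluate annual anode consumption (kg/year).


Annual consumption = current * hours per year / capacity
Rate = 43.3 * 8760 / 1866 = 203.3 kg/year

203.3 kg/year


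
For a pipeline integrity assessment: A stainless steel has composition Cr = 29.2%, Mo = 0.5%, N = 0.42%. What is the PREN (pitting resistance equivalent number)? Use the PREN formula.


Apply the PREN formula: PREN = Cr + 3.3*Mo + 16*N
PREN = 29.2 + 3.3*0.5 + 16*0.42
PREN = 29.2 + 1.65 + 6.72 = 37.57

37.57


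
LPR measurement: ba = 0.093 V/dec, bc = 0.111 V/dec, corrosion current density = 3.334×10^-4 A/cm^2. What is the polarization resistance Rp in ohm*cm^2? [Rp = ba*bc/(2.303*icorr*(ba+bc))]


Apply the Stern-Geary equation: Rp = ba*bc / (2.303*icorr*(ba+bc))
ba*bc = 0.093*0.111 = 0.010323
ba+bc = 0.204; 2.303*icorr*(ba+bc) = 2.303*3.334×10^-4*0.204 = 1.5663532×10^-4
Rp = 0.010323 / 1.5663532×10^-4 = 65.9 ohm*cm^2

65.9 ohm*cm^2


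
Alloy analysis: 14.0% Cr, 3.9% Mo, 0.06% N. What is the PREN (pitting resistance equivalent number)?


Apply the PREN formula: PREN = Cr + 3.3*Mo + 16*N
PREN = 14.0 + 3.3*3.9 + 16*0.06
PREN = 14.0 + 12.87 + 0.96 = 27.83

27.83


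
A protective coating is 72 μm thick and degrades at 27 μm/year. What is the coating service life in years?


Service life = thickness / degradation rate
Life = 72 / 27 = 2.7 years

2.7 years


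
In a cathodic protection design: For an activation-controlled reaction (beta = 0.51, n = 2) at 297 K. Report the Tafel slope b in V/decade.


Apply the Tafel slope relation: b = 2.303*R*T/(beta*n*F)
Numerator: 2.303 * 8.314 * 297 = 5686.7
Denominator: 0.51 * 2 * 96485 = 98414.7
b = 5686.7 / 98414.7 = 0.058 V/decade

0.058 V/decade


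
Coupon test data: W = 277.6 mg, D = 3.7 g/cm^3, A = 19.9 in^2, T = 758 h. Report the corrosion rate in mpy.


Apply the mpy weight-loss relation: CR = 534 * W / (D * A * T)
Numerator: 534 * 277.6 = 148238.4
Denominator: 3.7 * 19.9 * 758 = 55811.54
CR = 148238.4 / 55811.54 = 2.6561 mpy

2.6561 mpy


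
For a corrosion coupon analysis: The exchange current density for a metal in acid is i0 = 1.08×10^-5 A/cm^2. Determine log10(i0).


i0 = 1.08×10^-5 A/cm^2
log10(i0) = -4.967

-4.967


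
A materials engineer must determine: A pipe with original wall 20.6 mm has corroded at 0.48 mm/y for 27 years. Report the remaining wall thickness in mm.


Remaining wall = original − CR × time
t = 20.6 − 0.48*27 = 20.6 − 12.96 = 7.64 mm

7.64 mm


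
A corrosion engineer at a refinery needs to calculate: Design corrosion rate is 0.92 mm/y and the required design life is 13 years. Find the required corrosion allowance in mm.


Corrosion allowance = CR × design life
CA = 0.92 * 13 = 11.96 mm

11.96 mm


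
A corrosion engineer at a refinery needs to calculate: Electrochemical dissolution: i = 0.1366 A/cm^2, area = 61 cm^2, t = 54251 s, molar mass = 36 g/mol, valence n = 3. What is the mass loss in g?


Apply Faraday's law: m = i*A*t*M / (n*F)
Total charge passed Q = i*A*t = 0.1366*61*54251 = 452051.8826 C
m = Q*M/(n*F) = 452051.8826*36/(3*96485) = 56.22244 g

56.22244 g


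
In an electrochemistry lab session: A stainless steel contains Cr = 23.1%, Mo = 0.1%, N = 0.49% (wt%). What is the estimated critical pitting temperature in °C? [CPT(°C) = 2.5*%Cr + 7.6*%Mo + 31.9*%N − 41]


Apply the ASTM G48 empirical CPT estimate: CPT(°C) = 2.5*%Cr + 7.6*%Mo + 31.9*%N − 41
2.5*23.1 = 57.75; 7.6*0.1 = 0.76; 31.9*0.49 = 15.631
CPT = 57.75 + 0.76 + 15.631 − 41 = 33.141 °C
Rounded to 0.1 °C: CPT ≈ 33.1 °C

33.1 °C


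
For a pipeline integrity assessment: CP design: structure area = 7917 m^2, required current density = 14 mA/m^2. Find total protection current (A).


I = area * current density, then convert mA → A (÷1000)
I = 7917 * 14 / 1000 = 110.84 A

110.84 A


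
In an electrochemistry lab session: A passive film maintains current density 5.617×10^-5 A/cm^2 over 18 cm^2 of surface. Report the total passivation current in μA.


I = i_pass * A, then convert A → μA (×10^6)
I = 5.617×10^-5 * 18 * 10^6 = 1011.06 μA

1011.06 μA


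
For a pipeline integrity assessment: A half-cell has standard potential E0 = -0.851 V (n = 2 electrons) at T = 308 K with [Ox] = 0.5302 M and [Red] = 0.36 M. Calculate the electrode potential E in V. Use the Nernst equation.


Apply the Nernst equation: E = E0 + (RT/nF)*ln([Ox]/[Red])
Step 1: RT/nF = 8.314*308/(2*96485) = 0.01327 V
Step 2: [Ox]/[Red] = 0.5302/0.36 = 1.472778
Step 3: ln(1.472778) = 0.38715
Step 4: correction = 0.01327 * 0.38715 = 0.0051 V
E = -0.851 + 0.0051 = -0.8459 V

-0.8459 V


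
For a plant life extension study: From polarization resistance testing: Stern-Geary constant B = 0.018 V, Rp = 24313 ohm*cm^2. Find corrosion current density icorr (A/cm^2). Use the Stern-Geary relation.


Apply the Stern-Geary relation: icorr = B / Rp
icorr = 0.018 / 24313 = 7.403×10^-7 A/cm^2

7.403×10^-7 A/cm^2


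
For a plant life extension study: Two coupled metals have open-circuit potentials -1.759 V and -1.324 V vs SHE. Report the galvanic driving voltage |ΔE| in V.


Driving voltage is the absolute potential difference.
|ΔE| = |-1.759 − (-1.324)| = 0.435 V

0.435 V


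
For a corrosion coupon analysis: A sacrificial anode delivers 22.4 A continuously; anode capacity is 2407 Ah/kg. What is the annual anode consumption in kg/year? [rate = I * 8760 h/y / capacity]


Annual consumption = current * hours per year / capacity
Rate = 22.4 * 8760 / 2407 = 81.5 kg/year

81.5 kg/year


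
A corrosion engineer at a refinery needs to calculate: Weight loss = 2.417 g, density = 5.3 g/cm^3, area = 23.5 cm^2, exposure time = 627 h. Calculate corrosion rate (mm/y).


Apply the mm/y weight-loss relation: CR = 87600 * W / (D * A * T)
Numerator: 87600 * 2.417 = 211729.2
Denominator: 5.3 * 23.5 * 627 = 78092.85
CR = 211729.2 / 78092.85 = 2.71125 mm/y

2.71125 mm/y


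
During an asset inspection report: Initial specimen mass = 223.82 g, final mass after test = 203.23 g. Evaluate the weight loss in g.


Weight loss = initial − final
WL = 223.82 − 203.23 = 20.59 g

20.59 g


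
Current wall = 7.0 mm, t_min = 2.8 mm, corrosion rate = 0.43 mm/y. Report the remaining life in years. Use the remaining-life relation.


Apply the remaining-life relation: RL = (t_current − t_min) / CR
RL = (7.0 − 2.8) / 0.43 = 4.2 / 0.43 = 9.8 years

9.8 years


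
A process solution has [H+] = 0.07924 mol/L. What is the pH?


pH = −log10[H+]
pH = −log10(0.07924) = 1.1

1.1


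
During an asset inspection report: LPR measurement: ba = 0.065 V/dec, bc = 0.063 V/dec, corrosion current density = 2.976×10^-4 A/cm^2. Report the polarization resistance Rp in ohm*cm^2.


Apply the Stern-Geary equation: Rp = ba*bc / (2.303*icorr*(ba+bc))
ba*bc = 0.065*0.063 = 0.004095
ba+bc = 0.128; 2.303*icorr*(ba+bc) = 2.303*2.976×10^-4*0.128 = 8.7727718×10^-5
Rp = 0.004095 / 8.7727718×10^-5 = 46.7 ohm*cm^2

46.7 ohm*cm^2


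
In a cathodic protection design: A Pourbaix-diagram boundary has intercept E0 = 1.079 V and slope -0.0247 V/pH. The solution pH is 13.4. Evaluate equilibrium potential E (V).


Apply the Pourbaix line equation: E = E0 + slope*pH
E = 1.079 + (-0.0247)*13.4 = 1.079 + (-0.33098) = 0.74802 V
Rounded to 4 decimal places: E = 0.7480 V

0.7480 V


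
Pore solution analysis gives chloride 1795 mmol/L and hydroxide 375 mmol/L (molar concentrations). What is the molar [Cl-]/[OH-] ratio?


Threshold parameter = [Cl-] / [OH-] (molar basis; both in mmol/L, so units cancel)
Ratio = 1795 / 375 = 4.79

4.79


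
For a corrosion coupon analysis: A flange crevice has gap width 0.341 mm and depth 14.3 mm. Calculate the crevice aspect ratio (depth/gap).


Aspect ratio = depth / gap
Ratio = 14.3 / 0.341 = 41.9

41.9


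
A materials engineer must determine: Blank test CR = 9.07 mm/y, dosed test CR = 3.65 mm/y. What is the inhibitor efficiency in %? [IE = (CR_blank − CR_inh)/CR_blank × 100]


Apply the inhibitor-efficiency definition: IE = (CR_blank − CR_inh)/CR_blank × 100
IE = (9.07 − 3.65) / 9.07 × 100
IE = 5.42 / 9.07 × 100 = 59.8 %

59.8 %


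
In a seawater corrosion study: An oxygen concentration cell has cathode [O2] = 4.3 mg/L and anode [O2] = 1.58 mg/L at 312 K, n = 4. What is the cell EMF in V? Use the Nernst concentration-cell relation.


Apply the Nernst concentration-cell relation: E = (RT/nF)*ln(C_cathode/C_anode)
RT/nF = 8.314*312/(4*96485) = 0.00672117 V
ln(4.3/1.58) = 1.00119
E = 0.00672117 * 1.00119 = 0.00673 V

0.00673 V


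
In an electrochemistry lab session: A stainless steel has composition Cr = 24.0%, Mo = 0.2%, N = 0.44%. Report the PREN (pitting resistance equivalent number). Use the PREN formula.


Apply the PREN formula: PREN = Cr + 3.3*Mo + 16*N
PREN = 24.0 + 3.3*0.2 + 16*0.44
PREN = 24.0 + 0.66 + 7.04 = 31.7

31.7


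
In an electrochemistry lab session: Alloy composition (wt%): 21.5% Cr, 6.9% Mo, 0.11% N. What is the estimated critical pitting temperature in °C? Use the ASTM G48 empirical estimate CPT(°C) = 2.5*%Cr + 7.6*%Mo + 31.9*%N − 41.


Apply the ASTM G48 empirical CPT estimate: CPT(°C) = 2.5*%Cr + 7.6*%Mo + 31.9*%N − 41
2.5*21.5 = 53.75; 7.6*6.9 = 52.44; 31.9*0.11 = 3.509
CPT = 53.75 + 52.44 + 3.509 − 41 = 68.699 °C
Rounded to 0.1 °C: CPT ≈ 68.7 °C

68.7 °C


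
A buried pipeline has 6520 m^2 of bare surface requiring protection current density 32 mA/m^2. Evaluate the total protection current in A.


I = area * current density, then convert mA → A (÷1000)
I = 6520 * 32 / 1000 = 208.64 A

208.64 A


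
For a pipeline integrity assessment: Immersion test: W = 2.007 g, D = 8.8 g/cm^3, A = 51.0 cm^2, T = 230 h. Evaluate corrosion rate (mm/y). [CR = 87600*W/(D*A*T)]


Apply the mm/y weight-loss relation: CR = 87600 * W / (D * A * T)
Numerator: 87600 * 2.007 = 175813.2
Denominator: 8.8 * 51.0 * 230 = 103224.0
CR = 175813.2 / 103224.0 = 1.70322 mm/y

1.70322 mm/y


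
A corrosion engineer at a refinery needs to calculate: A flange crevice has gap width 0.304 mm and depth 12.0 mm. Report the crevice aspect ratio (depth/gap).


Aspect ratio = depth / gap
Ratio = 12.0 / 0.304 = 39.5

39.5


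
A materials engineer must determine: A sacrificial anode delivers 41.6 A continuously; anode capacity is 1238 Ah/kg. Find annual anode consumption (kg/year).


Annual consumption = current * hours per year / capacity
Rate = 41.6 * 8760 / 1238 = 294.4 kg/year

294.4 kg/year


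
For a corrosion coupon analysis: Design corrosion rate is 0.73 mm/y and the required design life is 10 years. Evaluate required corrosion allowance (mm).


Corrosion allowance = CR × design life
CA = 0.73 * 10 = 7.3 mm

7.3 mm


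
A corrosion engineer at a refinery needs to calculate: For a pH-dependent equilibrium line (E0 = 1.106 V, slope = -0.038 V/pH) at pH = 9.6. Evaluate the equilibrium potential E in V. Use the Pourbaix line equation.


Apply the Pourbaix line equation: E = E0 + slope*pH
E = 1.106 + (-0.038)*9.6 = 1.106 + (-0.3648) = 0.7412 V
Rounded to 4 decimal places: E = 0.7412 V

0.7412 V


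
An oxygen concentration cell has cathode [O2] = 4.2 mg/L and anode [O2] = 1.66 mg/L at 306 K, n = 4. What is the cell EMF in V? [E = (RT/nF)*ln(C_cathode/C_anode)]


Apply the Nernst concentration-cell relation: E = (RT/nF)*ln(C_cathode/C_anode)
RT/nF = 8.314*306/(4*96485) = 0.00659192 V
ln(4.2/1.66) = 0.92827
E = 0.00659192 * 0.92827 = 0.00612 V

0.00612 V


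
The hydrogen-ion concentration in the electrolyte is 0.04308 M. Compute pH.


pH = −log10[H+]
pH = −log10(0.04308) = 1.37

1.37


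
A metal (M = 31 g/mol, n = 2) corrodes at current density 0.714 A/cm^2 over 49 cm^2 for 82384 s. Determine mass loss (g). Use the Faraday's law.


Apply Faraday's law: m = i*A*t*M / (n*F)
Total charge passed Q = i*A*t = 0.714*49*82384 = 2882286.624 C
m = Q*M/(n*F) = 2882286.624*31/(2*96485) = 463.02993 g

463.02993 g


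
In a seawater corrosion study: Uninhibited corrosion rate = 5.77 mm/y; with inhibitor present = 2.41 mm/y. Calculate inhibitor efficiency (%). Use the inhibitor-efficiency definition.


Apply the inhibitor-efficiency definition: IE = (CR_blank − CR_inh)/CR_blank × 100
IE = (5.77 − 2.41) / 5.77 × 100
IE = 3.36 / 5.77 × 100 = 58.2 %

58.2 %


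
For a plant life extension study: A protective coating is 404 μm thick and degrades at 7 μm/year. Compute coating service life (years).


Service life = thickness / degradation rate
Life = 404 / 7 = 57.7 years

57.7 years


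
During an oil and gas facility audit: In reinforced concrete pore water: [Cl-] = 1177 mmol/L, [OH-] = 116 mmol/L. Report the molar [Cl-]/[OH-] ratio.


Threshold parameter = [Cl-] / [OH-] (molar basis; both in mmol/L, so units cancel)
Ratio = 1177 / 116 = 10.15

10.15


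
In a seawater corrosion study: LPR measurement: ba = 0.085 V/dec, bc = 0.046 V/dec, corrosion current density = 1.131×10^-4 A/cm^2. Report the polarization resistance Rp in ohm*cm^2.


Apply the Stern-Geary equation: Rp = ba*bc / (2.303*icorr*(ba+bc))
ba*bc = 0.085*0.046 = 0.00391
ba+bc = 0.131; 2.303*icorr*(ba+bc) = 2.303*1.131×10^-4*0.131 = 3.4121478×10^-5
Rp = 0.00391 / 3.4121478×10^-5 = 114.6 ohm*cm^2

114.6 ohm*cm^2


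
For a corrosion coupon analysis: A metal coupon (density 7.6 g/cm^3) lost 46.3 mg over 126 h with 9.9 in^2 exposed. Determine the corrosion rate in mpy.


Apply the mpy weight-loss relation: CR = 534 * W / (D * A * T)
Numerator: 534 * 46.3 = 24724.2
Denominator: 7.6 * 9.9 * 126 = 9480.24
CR = 24724.2 / 9480.24 = 2.608 mpy

2.608 mpy


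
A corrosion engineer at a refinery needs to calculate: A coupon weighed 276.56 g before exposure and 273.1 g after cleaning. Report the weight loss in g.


Weight loss = initial − final
WL = 276.56 − 273.1 = 3.46 g

3.46 g


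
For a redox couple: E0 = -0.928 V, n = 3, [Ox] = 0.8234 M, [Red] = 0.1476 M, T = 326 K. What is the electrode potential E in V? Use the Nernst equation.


Apply the Nernst equation: E = E0 + (RT/nF)*ln([Ox]/[Red])
Step 1: RT/nF = 8.314*326/(3*96485) = 0.00936368 V
Step 2: [Ox]/[Red] = 0.8234/0.1476 = 5.578591
Step 3: ln(5.578591) = 1.718936
Step 4: correction = 0.00936368 * 1.718936 = 0.016 V
E = -0.928 + 0.016 = -0.912 V

-0.912 V


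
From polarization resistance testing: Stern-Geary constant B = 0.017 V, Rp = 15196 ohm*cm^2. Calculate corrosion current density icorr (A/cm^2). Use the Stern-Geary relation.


Apply the Stern-Geary relation: icorr = B / Rp
icorr = 0.017 / 15196 = 1.119×10^-6 A/cm^2

1.119×10^-6 A/cm^2


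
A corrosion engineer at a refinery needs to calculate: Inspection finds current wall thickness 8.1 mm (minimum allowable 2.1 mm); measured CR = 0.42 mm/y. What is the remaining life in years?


Apply the remaining-life relation: RL = (t_current − t_min) / CR
RL = (8.1 − 2.1) / 0.42 = 6.0 / 0.42 = 14.3 years

14.3 years


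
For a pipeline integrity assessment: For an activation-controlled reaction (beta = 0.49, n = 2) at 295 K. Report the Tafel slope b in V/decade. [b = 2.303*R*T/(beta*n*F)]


Apply the Tafel slope relation: b = 2.303*R*T/(beta*n*F)
Numerator: 2.303 * 8.314 * 295 = 5648.41
Denominator: 0.49 * 2 * 96485 = 94555.3
b = 5648.41 / 94555.3 = 0.06 V/decade

0.06 V/decade


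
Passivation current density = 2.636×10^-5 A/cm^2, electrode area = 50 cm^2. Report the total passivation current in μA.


I = i_pass * A, then convert A → μA (×10^6)
I = 2.636×10^-5 * 50 * 10^6 = 1318.0 μA

1318.0 μA


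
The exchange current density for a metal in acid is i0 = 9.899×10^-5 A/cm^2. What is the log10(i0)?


i0 = 9.899×10^-5 A/cm^2
log10(i0) = -4.004

-4.004


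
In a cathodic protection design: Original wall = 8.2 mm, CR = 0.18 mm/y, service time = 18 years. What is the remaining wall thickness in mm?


Remaining wall = original − CR × time
t = 8.2 − 0.18*18 = 8.2 − 3.24 = 4.96 mm

4.96 mm


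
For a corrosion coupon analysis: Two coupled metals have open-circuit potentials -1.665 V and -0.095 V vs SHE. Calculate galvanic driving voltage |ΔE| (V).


Driving voltage is the absolute potential difference.
|ΔE| = |-1.665 − (-0.095)| = 1.57 V

1.57 V


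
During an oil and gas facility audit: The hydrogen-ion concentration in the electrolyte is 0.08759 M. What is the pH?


pH = −log10[H+]
pH = −log10(0.08759) = 1.06

1.06


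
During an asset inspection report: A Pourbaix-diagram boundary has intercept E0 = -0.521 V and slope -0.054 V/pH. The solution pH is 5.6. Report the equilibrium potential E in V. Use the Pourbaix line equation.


Apply the Pourbaix line equation: E = E0 + slope*pH
E = -0.521 + (-0.054)*5.6 = -0.521 + (-0.3024) = -0.8234 V
Rounded to 4 decimal places: E = -0.8234 V

-0.8234 V


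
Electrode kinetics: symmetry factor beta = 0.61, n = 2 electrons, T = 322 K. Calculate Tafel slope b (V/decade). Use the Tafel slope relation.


Apply the Tafel slope relation: b = 2.303*R*T/(beta*n*F)
Numerator: 2.303 * 8.314 * 322 = 6165.38
Denominator: 0.61 * 2 * 96485 = 117711.7
b = 6165.38 / 117711.7 = 0.0524 V/decade

0.0524 V/decade


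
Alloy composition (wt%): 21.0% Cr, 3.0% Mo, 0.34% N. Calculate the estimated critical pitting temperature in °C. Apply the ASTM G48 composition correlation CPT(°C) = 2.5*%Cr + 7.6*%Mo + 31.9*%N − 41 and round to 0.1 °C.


Apply the ASTM G48 empirical CPT estimate: CPT(°C) = 2.5*%Cr + 7.6*%Mo + 31.9*%N − 41
2.5*21.0 = 52.5; 7.6*3.0 = 22.8; 31.9*0.34 = 10.846
CPT = 52.5 + 22.8 + 10.846 − 41 = 45.146 °C
Rounded to 0.1 °C: CPT ≈ 45.1 °C

45.1 °C


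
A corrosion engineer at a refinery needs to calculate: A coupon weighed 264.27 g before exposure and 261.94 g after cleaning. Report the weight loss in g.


Weight loss = initial − final
WL = 264.27 − 261.94 = 2.33 g

2.33 g


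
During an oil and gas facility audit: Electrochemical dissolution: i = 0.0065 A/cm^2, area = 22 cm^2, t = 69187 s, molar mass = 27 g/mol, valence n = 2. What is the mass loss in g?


Apply Faraday's law: m = i*A*t*M / (n*F)
Total charge passed Q = i*A*t = 0.0065*22*69187 = 9893.741 C
m = Q*M/(n*F) = 9893.741*27/(2*96485) = 1.3843 g

1.3843 g


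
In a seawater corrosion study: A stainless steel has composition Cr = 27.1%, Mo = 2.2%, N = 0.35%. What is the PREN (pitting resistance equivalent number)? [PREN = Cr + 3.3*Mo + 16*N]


Apply the PREN formula: PREN = Cr + 3.3*Mo + 16*N
PREN = 27.1 + 3.3*2.2 + 16*0.35
PREN = 27.1 + 7.26 + 5.6 = 39.96

39.96


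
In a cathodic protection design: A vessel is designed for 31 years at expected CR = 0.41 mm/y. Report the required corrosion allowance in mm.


Corrosion allowance = CR × design life
CA = 0.41 * 31 = 12.71 mm

12.71 mm


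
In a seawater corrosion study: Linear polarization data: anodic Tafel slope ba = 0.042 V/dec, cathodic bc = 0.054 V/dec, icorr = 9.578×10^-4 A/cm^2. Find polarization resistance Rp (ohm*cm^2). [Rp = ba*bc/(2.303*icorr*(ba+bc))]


Apply the Stern-Geary equation: Rp = ba*bc / (2.303*icorr*(ba+bc))
ba*bc = 0.042*0.054 = 0.002268
ba+bc = 0.096; 2.303*icorr*(ba+bc) = 2.303*9.578×10^-4*0.096 = 2.1175809×10^-4
Rp = 0.002268 / 2.1175809×10^-4 = 10.7 ohm*cm^2

10.7 ohm*cm^2


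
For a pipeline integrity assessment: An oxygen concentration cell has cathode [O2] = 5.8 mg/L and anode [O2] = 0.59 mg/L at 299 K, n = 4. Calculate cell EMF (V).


Apply the Nernst concentration-cell relation: E = (RT/nF)*ln(C_cathode/C_anode)
RT/nF = 8.314*299/(4*96485) = 0.00644112 V
ln(5.8/0.59) = 2.28549
E = 0.00644112 * 2.28549 = 0.01472 V

0.01472 V


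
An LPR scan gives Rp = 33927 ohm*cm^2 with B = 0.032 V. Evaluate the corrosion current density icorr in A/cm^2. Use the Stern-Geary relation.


Apply the Stern-Geary relation: icorr = B / Rp
icorr = 0.032 / 33927 = 9.432×10^-7 A/cm^2

9.432×10^-7 A/cm^2


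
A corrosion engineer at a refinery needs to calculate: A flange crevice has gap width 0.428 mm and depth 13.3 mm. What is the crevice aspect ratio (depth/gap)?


Aspect ratio = depth / gap
Ratio = 13.3 / 0.428 = 31.1

31.1


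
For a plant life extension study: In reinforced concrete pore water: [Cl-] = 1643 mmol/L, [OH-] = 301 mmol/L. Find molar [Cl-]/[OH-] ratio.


Threshold parameter = [Cl-] / [OH-] (molar basis; both in mmol/L, so units cancel)
Ratio = 1643 / 301 = 5.46

5.46


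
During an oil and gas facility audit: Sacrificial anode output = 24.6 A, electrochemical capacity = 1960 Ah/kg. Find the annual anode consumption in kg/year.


Annual consumption = current * hours per year / capacity
Rate = 24.6 * 8760 / 1960 = 109.9 kg/year

109.9 kg/year


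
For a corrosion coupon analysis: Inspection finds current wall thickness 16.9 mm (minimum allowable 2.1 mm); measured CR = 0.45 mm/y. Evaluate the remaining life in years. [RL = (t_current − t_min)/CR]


Apply the remaining-life relation: RL = (t_current − t_min) / CR
RL = (16.9 − 2.1) / 0.45 = 14.8 / 0.45 = 32.9 years

32.9 years


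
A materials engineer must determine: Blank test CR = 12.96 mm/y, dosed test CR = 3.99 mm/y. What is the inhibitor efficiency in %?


Apply the inhibitor-efficiency definition: IE = (CR_blank − CR_inh)/CR_blank × 100
IE = (12.96 − 3.99) / 12.96 × 100
IE = 8.97 / 12.96 × 100 = 69.2 %

69.2 %


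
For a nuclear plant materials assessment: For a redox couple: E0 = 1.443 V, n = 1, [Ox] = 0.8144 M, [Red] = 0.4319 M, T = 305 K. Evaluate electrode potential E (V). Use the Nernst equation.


Apply the Nernst equation: E = E0 + (RT/nF)*ln([Ox]/[Red])
Step 1: RT/nF = 8.314*305/(1*96485) = 0.02628149 V
Step 2: [Ox]/[Red] = 0.8144/0.4319 = 1.885622
Step 3: ln(1.885622) = 0.634258
Step 4: correction = 0.02628149 * 0.634258 = 0.0167 V
E = 1.443 + 0.0167 = 1.4597 V

1.4597 V
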